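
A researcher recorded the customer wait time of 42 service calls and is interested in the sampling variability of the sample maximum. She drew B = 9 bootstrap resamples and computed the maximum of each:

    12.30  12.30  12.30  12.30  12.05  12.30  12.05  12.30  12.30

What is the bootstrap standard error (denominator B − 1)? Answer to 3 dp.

Bootstrap SE is the standard deviation of the 9 replicate maximums.
Mean of replicates: (12.30 + 12.30 + 12.30 + 12.30 + 12.05 + 12.30 + 12.05 + 12.30 + 12.30) / 9 = 110.2000 / 9 = 12.2444
Sum of squared deviations: (+0.0556)² + (+0.0556)² + (+0.0556)² + (+0.0556)² + (−0.1944)² + (+0.0556)² + (−0.1944)² + (+0.0556)² + (+0.0556)² = 0.0972
Variance = 0.0972 / 8 = 0.0122
SE* = √0.0122

SE* = 0.110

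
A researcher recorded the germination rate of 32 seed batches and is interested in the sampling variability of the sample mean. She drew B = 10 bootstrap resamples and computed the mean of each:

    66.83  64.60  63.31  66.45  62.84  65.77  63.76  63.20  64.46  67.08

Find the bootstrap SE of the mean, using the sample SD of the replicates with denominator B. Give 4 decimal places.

SE* = 1.5110

Bootstrap SE is the standard deviation of the 10 replicate means.
Mean of replicates: (66.83 + 64.60 + 63.31 + 66.45 + 62.84 + 65.77 + 63.76 + 63.20 + 64.46 + 67.08) / 10 = 648.30000 / 10 = 64.83000
Sum of squared deviations: (+2.00000)² + (−0.23000)² + (−1.52000)² + (+1.62000)² + (−1.99000)² + (+0.94000)² + (−1.07000)² + (−1.63000)² + (−0.37000)² + (+2.25000)² = 22.83260
Variance = 22.83260 / 10 = 2.28326
SE* = √2.28326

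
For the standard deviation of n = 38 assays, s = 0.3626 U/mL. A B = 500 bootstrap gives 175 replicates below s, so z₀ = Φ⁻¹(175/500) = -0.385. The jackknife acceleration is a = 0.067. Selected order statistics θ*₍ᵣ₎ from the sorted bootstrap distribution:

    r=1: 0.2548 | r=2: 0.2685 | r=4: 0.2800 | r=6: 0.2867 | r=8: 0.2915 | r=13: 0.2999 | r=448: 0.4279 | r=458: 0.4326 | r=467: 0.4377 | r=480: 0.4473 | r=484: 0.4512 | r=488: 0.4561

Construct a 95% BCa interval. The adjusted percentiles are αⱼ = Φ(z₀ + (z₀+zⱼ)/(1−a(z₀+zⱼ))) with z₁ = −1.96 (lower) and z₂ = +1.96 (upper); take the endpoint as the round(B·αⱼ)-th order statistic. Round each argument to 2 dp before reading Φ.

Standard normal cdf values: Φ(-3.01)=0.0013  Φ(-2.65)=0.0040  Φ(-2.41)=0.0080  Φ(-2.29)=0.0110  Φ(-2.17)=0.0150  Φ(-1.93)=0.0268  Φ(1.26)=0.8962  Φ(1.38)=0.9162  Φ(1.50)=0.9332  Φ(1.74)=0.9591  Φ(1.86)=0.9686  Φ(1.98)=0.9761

(0.2800, 0.4326)

Lower: z₀ + z₁ = -0.385 + (-1.960) = -2.345; 1 − a(z₀+z₁) = 1 − (0.067)(-2.345) = 1.1571; argument = -0.385 + (-2.345)/1.1571 = -2.4116 → -2.41.
α₁ = Φ(-2.41) = 0.0080; rank = round(500 × 0.0080) = 4; θ*₍4₎ = 0.2800.
Upper: z₀ + z₂ = 1.575; 1 − a(z₀+z₂) = 0.8945; argument = 1.3758 → 1.38; α₂ = 0.9162; rank = 458; θ*₍458₎ = 0.4326.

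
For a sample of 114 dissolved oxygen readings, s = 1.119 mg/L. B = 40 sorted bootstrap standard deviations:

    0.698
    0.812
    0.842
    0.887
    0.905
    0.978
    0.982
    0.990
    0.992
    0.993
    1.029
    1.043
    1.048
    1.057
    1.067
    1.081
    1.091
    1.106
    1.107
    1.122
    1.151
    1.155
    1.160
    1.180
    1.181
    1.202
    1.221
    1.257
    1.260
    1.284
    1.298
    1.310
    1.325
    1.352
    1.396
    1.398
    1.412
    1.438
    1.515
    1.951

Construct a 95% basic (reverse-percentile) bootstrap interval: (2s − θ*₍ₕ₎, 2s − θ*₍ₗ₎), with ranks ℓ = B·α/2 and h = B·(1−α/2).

(0.723, 1.540)

Percentile endpoints at ranks 1 and 39: θ*₍1₎ = 0.698, θ*₍39₎ = 1.515.
Basic interval reflects these around s:
  lower = 2 × 1.119 − 1.515 = 0.723
  upper = 2 × 1.119 − 0.698 = 1.540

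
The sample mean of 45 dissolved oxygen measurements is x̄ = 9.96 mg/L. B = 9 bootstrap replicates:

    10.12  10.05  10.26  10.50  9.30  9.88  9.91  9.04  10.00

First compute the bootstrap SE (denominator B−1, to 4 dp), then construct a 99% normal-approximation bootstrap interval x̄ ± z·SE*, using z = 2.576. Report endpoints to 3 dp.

Mean of replicates = 9.8956; sum of squared deviations = 1.6704; SE* = √(1.6704/8) = 0.4569
Margin = 2.576 × 0.4569 = 1.1770
Interval: 9.96 ± 1.1770

(8.783, 11.137)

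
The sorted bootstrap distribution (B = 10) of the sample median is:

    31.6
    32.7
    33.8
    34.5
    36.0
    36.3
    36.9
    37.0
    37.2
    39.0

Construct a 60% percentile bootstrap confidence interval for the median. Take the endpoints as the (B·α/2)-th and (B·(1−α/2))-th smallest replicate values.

α = 0.40; lower rank = 10 × 0.200 = 2; upper rank = 10 × 0.800 = 8.
The 2nd smallest replicate is 32.7; the 8th is 37.0.

(32.7, 37.0)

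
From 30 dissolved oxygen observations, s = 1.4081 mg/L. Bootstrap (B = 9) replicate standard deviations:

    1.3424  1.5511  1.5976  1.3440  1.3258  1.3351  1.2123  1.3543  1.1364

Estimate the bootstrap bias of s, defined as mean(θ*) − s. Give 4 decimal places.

bias = −0.0527

mean(θ*) = (1.3424 + 1.5511 + 1.5976 + 1.3440 + 1.3258 + 1.3351 + 1.2123 + 1.3543 + 1.1364) / 9 = 1.35544
bias = 1.35544 − 1.4081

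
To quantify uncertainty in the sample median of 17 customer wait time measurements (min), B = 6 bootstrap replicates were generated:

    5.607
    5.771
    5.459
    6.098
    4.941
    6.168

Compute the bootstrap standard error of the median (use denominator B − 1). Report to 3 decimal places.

SE* = 0.452

Bootstrap SE is the standard deviation of the 6 replicate medians.
Mean of replicates: (5.607 + 5.771 + 5.459 + 6.098 + 4.941 + 6.168) / 6 = 34.0440 / 6 = 5.6740
Sum of squared deviations: (−0.0670)² + (+0.0970)² + (−0.2150)² + (+0.4240)² + (−0.7330)² + (+0.4940)² = 1.0212
Variance = 1.0212 / 5 = 0.2042
SE* = √0.2042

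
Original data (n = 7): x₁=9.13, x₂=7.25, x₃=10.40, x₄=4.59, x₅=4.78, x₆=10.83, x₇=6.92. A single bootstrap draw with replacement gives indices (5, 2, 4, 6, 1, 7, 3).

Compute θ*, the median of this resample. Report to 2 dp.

θ* = 7.25

Resample values: 4.78, 7.25, 4.59, 10.83, 9.13, 6.92, 10.40.
Sorted: 4.59, 4.78, 6.92, 7.25, 9.13, 10.40, 10.83
Median = middle value = 7.25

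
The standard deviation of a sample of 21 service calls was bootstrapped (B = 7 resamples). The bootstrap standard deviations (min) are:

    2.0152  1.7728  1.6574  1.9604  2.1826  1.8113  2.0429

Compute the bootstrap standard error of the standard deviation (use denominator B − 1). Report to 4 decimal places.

SE* = 0.1813

Bootstrap SE is the standard deviation of the 7 replicate standard deviations.
Mean of replicates: (2.0152 + 1.7728 + 1.6574 + 1.9604 + 2.1826 + 1.8113 + 2.0429) / 7 = 13.44260 / 7 = 1.92037
Sum of squared deviations: (+0.09483)² + (−0.14757)² + (−0.26297)² + (+0.04003)² + (+0.26223)² + (−0.10907)² + (+0.12253)² = 0.19720
Variance = 0.19720 / 6 = 0.03287
SE* = √0.03287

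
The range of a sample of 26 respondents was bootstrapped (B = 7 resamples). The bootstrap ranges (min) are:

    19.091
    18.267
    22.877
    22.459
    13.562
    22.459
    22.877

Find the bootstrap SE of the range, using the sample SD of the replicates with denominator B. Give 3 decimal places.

Bootstrap SE is the standard deviation of the 7 replicate ranges.
Mean of replicates: (19.091 + 18.267 + 22.877 + 22.459 + 13.562 + 22.459 + 22.877) / 7 = 141.5920 / 7 = 20.2274
Sum of squared deviations: (−1.1364)² + (−1.9604)² + (+2.6496)² + (+2.2316)² + (−6.6654)² + (+2.2316)² + (+2.6496)² = 73.5630
Variance = 73.5630 / 7 = 10.5090
SE* = √10.5090

SE* = 3.242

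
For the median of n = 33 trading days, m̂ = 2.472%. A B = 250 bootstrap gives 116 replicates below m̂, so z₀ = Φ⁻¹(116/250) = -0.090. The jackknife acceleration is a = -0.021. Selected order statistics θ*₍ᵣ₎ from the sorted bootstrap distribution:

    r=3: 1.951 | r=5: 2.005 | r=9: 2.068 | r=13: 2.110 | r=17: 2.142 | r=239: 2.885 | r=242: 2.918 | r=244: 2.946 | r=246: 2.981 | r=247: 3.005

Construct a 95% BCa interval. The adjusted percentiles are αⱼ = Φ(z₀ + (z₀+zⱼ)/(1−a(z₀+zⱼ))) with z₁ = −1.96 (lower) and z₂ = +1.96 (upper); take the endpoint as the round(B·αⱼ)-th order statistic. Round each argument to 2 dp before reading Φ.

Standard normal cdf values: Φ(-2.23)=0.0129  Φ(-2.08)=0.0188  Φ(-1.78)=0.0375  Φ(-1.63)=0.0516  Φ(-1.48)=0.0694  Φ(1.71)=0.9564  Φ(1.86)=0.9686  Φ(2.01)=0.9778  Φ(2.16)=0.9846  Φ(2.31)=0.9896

(1.951, 2.885)

Lower: z₀ + z₁ = -0.090 + (-1.960) = -2.050; 1 − a(z₀+z₁) = 1 − (-0.021)(-2.050) = 0.9569; argument = -0.090 + (-2.050)/0.9569 = -2.2322 → -2.23.
α₁ = Φ(-2.23) = 0.0129; rank = round(250 × 0.0129) = 3; θ*₍3₎ = 1.951.
Upper: z₀ + z₂ = 1.870; 1 − a(z₀+z₂) = 1.0393; argument = 1.7093 → 1.71; α₂ = 0.9564; rank = 239; θ*₍239₎ = 2.885.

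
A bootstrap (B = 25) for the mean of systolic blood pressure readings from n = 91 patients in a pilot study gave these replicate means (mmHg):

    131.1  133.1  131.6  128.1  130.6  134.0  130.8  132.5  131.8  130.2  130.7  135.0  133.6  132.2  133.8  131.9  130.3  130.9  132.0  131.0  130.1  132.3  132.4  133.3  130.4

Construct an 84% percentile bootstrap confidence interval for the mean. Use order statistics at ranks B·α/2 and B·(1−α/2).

Sorted replicates: 128.1, 130.1, 130.2, 130.3, 130.4, 130.6, 130.7, 130.8, 130.9, 131.0, 131.1, 131.6, 131.8, 131.9, 132.0, 132.2, 132.3, 132.4, 132.5, 133.1, 133.3, 133.6, 133.8, 134.0, 135.0
α = 0.16; lower rank = 25 × 0.080 = 2; upper rank = 25 × 0.920 = 23.
The 2nd smallest replicate is 130.1; the 23rd is 133.8.

(130.1, 133.8)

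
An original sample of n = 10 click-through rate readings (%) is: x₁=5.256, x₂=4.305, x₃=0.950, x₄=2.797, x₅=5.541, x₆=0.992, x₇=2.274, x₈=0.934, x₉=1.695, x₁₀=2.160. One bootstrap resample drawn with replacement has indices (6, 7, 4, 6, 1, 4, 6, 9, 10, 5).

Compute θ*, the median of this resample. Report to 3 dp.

θ* = 2.217

Resample values: 0.992, 2.274, 2.797, 0.992, 5.256, 2.797, 0.992, 1.695, 2.160, 5.541.
Sorted: 0.992, 0.992, 0.992, 1.695, 2.160, 2.274, 2.797, 2.797, 5.256, 5.541
Median = average of the two middle values = 2.217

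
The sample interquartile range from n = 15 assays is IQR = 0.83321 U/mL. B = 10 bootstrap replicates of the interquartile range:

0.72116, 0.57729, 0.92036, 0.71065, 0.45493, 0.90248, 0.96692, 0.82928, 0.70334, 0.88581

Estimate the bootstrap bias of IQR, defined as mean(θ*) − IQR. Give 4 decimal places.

bias = −0.0660

mean(θ*) = (0.72116 + 0.57729 + 0.92036 + 0.71065 + 0.45493 + 0.90248 + 0.96692 + 0.82928 + 0.70334 + 0.88581) / 10 = 0.76722
bias = 0.76722 − 0.83321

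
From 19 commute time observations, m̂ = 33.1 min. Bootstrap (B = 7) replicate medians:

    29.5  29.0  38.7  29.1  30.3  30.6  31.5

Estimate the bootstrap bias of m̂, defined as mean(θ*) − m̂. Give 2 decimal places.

bias = −1.86

mean(θ*) = (29.5 + 29.0 + 38.7 + 29.1 + 30.3 + 30.6 + 31.5) / 7 = 31.243
bias = 31.243 − 33.1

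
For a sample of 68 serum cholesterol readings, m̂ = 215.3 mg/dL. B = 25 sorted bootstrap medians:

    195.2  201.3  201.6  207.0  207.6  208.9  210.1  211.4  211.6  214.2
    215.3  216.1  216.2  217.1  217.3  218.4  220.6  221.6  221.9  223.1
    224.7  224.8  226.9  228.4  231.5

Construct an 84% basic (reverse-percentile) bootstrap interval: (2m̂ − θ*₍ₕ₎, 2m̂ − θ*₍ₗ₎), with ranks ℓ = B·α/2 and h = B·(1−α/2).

Percentile endpoints at ranks 2 and 23: θ*₍2₎ = 201.3, θ*₍23₎ = 226.9.
Basic interval reflects these around m̂:
  lower = 2 × 215.3 − 226.9 = 203.7
  upper = 2 × 215.3 − 201.3 = 229.3

(203.7, 229.3)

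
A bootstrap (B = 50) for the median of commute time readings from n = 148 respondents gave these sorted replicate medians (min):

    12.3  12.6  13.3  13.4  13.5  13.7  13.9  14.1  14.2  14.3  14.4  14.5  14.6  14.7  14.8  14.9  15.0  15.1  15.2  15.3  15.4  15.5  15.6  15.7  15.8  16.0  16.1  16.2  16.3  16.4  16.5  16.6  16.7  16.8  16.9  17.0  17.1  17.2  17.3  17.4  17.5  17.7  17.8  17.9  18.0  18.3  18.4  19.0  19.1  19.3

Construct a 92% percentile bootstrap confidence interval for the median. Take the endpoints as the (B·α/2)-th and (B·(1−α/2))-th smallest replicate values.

α = 0.08; lower rank = 50 × 0.040 = 2; upper rank = 50 × 0.960 = 48.
The 2nd smallest replicate is 12.6; the 48th is 19.0.

(12.6, 19.0)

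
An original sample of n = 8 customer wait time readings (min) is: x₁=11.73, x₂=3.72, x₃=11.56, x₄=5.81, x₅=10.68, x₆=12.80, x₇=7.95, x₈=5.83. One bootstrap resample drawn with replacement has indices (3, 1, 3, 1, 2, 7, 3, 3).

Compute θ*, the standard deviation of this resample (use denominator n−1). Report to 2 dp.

θ* = 2.91

Resample values: 11.56, 11.73, 11.56, 11.73, 3.72, 7.95, 11.56, 11.56.
Mean = 10.1713; sum of squared deviations = 59.1265
s² = 59.1265 / 7 = 8.4466
s = √8.4466 = 2.91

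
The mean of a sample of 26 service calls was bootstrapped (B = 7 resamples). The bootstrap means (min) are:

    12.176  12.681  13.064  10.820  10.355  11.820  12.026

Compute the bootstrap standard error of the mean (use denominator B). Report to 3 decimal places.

Bootstrap SE is the standard deviation of the 7 replicate means.
Mean of replicates: (12.176 + 12.681 + 13.064 + 10.820 + 10.355 + 11.820 + 12.026) / 7 = 82.9420 / 7 = 11.8489
Sum of squared deviations: (+0.3271)² + (+0.8321)² + (+1.2151)² + (−1.0289)² + (−1.4939)² + (−0.0289)² + (+0.1771)² = 5.5984
Variance = 5.5984 / 7 = 0.7998
SE* = √0.7998

SE* = 0.894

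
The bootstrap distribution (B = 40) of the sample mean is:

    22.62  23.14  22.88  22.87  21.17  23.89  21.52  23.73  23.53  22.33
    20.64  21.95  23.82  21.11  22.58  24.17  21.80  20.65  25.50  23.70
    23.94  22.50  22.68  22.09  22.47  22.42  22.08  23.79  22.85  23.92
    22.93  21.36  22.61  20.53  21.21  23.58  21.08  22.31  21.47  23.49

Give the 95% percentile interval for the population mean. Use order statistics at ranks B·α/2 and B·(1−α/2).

(20.53, 24.17)

Sorted replicates: 20.53, 20.64, 20.65, 21.08, 21.11, 21.17, 21.21, 21.36, 21.47, 21.52, 21.80, 21.95, 22.08, 22.09, 22.31, 22.33, 22.42, 22.47, 22.50, 22.58, 22.61, 22.62, 22.68, 22.85, 22.87, 22.88, 22.93, 23.14, 23.49, 23.53, 23.58, 23.70, 23.73, 23.79, 23.82, 23.89, 23.92, 23.94, 24.17, 25.50
α = 0.05; lower rank = 40 × 0.025 = 1; upper rank = 40 × 0.975 = 39.
The 1st smallest replicate is 20.53; the 39th is 24.17.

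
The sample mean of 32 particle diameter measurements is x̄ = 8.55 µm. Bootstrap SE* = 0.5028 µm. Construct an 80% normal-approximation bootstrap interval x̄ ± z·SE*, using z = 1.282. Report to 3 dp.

(7.905, 9.195)

Margin = 1.282 × 0.5028 = 0.6446
Interval: 8.55 ± 0.6446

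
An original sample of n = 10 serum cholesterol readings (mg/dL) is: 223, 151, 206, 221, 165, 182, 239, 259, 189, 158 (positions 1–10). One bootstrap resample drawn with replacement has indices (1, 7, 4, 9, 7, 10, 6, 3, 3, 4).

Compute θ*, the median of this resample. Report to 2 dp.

θ* = 213.50

Resample values: 223, 239, 221, 189, 239, 158, 182, 206, 206, 221.
Sorted: 158, 182, 189, 206, 206, 221, 221, 223, 239, 239
Median = average of the two middle values = 213.50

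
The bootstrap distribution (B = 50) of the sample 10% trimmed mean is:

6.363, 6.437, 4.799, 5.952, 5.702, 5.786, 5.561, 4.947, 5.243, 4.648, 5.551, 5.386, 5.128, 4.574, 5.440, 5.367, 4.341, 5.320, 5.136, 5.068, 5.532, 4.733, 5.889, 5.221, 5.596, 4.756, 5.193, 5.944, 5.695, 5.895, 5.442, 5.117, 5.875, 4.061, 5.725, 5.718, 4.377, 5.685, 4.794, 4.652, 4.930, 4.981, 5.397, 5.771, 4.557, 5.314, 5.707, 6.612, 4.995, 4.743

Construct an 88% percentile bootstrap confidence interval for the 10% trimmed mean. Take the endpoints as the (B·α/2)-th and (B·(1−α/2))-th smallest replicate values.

Sorted replicates: 4.061, 4.341, 4.377, 4.557, 4.574, 4.648, 4.652, 4.733, 4.743, 4.756, 4.794, 4.799, 4.930, 4.947, 4.981, 4.995, 5.068, 5.117, 5.128, 5.136, 5.193, 5.221, 5.243, 5.314, 5.320, 5.367, 5.386, 5.397, 5.440, 5.442, 5.532, 5.551, 5.561, 5.596, 5.685, 5.695, 5.702, 5.707, 5.718, 5.725, 5.771, 5.786, 5.875, 5.889, 5.895, 5.944, 5.952, 6.363, 6.437, 6.612
α = 0.12; lower rank = 50 × 0.060 = 3; upper rank = 50 × 0.940 = 47.
The 3rd smallest replicate is 4.377; the 47th is 5.952.

(4.377, 5.952)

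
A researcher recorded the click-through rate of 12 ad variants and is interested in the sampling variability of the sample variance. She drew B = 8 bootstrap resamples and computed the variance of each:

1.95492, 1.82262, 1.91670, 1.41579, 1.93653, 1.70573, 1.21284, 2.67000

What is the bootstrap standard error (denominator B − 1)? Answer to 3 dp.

SE* = 0.432

Bootstrap SE is the standard deviation of the 8 replicate variances.
Mean of replicates: (1.95492 + 1.82262 + 1.91670 + 1.41579 + 1.93653 + 1.70573 + 1.21284 + 2.67000) / 8 = 14.635130 / 8 = 1.829391
Sum of squared deviations: (+0.125529)² + (−0.006771)² + (+0.087309)² + (−0.413601)² + (+0.107139)² + (−0.123661)² + (−0.616551)² + (+0.840609)² = 1.308021
Variance = 1.308021 / 7 = 0.186860
SE* = √0.186860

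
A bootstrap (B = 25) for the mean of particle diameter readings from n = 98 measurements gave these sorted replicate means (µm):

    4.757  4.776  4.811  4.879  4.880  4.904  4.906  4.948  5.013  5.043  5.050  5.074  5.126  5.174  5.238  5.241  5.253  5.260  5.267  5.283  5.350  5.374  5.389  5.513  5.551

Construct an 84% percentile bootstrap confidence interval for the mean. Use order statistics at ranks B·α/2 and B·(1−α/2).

α = 0.16; lower rank = 25 × 0.080 = 2; upper rank = 25 × 0.920 = 23.
The 2nd smallest replicate is 4.776; the 23rd is 5.389.

(4.776, 5.389)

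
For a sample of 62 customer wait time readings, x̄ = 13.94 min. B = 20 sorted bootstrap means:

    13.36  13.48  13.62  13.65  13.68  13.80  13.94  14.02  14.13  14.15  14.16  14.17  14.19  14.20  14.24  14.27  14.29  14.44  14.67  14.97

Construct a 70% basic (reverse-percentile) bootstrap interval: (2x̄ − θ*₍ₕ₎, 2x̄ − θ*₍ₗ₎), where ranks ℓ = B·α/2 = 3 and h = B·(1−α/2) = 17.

Percentile endpoints at ranks 3 and 17: θ*₍3₎ = 13.62, θ*₍17₎ = 14.29.
Basic interval reflects these around x̄:
  lower = 2 × 13.94 − 14.29 = 13.59
  upper = 2 × 13.94 − 13.62 = 14.26

(13.59, 14.26)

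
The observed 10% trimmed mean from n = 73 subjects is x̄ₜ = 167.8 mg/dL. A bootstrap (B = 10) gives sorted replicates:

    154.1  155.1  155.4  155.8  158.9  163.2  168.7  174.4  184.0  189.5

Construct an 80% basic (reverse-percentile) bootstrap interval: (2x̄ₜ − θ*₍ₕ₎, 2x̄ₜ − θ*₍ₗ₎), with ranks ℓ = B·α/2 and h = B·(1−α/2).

Percentile endpoints at ranks 1 and 9: θ*₍1₎ = 154.1, θ*₍9₎ = 184.0.
Basic interval reflects these around x̄ₜ:
  lower = 2 × 167.8 − 184.0 = 151.6
  upper = 2 × 167.8 − 154.1 = 181.5

(151.6, 181.5)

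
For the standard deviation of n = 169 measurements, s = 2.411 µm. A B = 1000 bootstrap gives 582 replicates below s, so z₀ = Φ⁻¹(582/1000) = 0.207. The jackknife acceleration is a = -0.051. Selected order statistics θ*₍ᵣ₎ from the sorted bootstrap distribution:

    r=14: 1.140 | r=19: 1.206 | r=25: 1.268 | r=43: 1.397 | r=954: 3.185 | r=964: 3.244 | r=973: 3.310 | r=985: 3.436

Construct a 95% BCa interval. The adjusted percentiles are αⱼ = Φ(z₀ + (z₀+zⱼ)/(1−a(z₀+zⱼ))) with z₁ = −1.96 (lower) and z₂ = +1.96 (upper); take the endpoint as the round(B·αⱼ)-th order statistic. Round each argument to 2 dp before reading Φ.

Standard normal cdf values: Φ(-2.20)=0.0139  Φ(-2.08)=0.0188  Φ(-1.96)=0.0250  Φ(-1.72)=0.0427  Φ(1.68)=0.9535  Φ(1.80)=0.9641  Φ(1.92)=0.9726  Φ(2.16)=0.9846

(1.397, 3.436)

Lower: z₀ + z₁ = 0.207 + (-1.960) = -1.753; 1 − a(z₀+z₁) = 1 − (-0.051)(-1.753) = 0.9106; argument = 0.207 + (-1.753)/0.9106 = -1.7181 → -1.72.
α₁ = Φ(-1.72) = 0.0427; rank = round(1000 × 0.0427) = 43; θ*₍43₎ = 1.397.
Upper: z₀ + z₂ = 2.167; 1 − a(z₀+z₂) = 1.1105; argument = 2.1583 → 2.16; α₂ = 0.9846; rank = 985; θ*₍985₎ = 3.436.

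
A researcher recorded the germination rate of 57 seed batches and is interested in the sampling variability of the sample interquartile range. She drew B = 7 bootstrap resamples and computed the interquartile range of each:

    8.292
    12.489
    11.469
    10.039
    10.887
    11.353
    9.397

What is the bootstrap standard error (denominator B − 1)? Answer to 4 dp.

Bootstrap SE is the standard deviation of the 7 replicate interquartile ranges.
Mean of replicates: (8.292 + 12.489 + 11.469 + 10.039 + 10.887 + 11.353 + 9.397) / 7 = 73.92600 / 7 = 10.56086
Sum of squared deviations: (−2.26886)² + (+1.92814)² + (+0.90814)² + (−0.52186)² + (+0.32614)² + (+0.79214)² + (−1.16386)² = 12.05093
Variance = 12.05093 / 6 = 2.00849
SE* = √2.00849

SE* = 1.4172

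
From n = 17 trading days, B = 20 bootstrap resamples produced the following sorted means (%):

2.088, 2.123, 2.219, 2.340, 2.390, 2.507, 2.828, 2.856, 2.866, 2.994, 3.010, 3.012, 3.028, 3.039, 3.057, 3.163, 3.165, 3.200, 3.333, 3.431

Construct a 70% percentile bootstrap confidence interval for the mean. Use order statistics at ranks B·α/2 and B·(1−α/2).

(2.219, 3.165)

α = 0.30; lower rank = 20 × 0.150 = 3; upper rank = 20 × 0.850 = 17.
The 3rd smallest replicate is 2.219; the 17th is 3.165.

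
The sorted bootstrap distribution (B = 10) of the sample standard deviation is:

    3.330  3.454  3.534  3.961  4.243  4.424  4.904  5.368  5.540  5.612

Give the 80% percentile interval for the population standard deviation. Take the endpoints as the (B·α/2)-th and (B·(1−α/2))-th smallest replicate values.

(3.330, 5.540)

α = 0.20; lower rank = 10 × 0.100 = 1; upper rank = 10 × 0.900 = 9.
The 1st smallest replicate is 3.330; the 9th is 5.540.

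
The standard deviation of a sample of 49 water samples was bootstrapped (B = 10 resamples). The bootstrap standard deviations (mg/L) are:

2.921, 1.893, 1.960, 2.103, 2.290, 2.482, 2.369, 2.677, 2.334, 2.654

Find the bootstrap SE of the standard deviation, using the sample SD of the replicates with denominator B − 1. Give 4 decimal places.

Bootstrap SE is the standard deviation of the 10 replicate standard deviations.
Mean of replicates: (2.921 + 1.893 + 1.960 + 2.103 + 2.290 + 2.482 + 2.369 + 2.677 + 2.334 + 2.654) / 10 = 23.68300 / 10 = 2.36830
Sum of squared deviations: (+0.55270)² + (−0.47530)² + (−0.40830)² + (−0.26530)² + (−0.07830)² + (+0.11370)² + (+0.00070)² + (+0.30870)² + (−0.03430)² + (+0.28570)² = 0.96564
Variance = 0.96564 / 9 = 0.10729
SE* = √0.10729

SE* = 0.3276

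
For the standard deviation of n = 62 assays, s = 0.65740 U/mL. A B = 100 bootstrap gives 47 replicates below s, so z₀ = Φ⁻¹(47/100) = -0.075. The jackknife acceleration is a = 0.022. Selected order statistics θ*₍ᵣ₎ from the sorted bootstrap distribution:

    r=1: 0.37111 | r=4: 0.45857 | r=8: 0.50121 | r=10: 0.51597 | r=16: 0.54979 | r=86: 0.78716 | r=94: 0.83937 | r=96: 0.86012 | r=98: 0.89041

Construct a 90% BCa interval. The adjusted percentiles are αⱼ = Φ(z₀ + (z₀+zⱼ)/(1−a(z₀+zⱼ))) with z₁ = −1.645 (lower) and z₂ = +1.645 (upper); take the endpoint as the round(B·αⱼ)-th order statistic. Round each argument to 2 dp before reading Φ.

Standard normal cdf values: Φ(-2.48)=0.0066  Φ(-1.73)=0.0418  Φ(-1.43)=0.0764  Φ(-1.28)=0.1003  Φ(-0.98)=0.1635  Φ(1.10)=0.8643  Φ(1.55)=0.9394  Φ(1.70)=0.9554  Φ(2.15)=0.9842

Lower: z₀ + z₁ = -0.075 + (-1.645) = -1.720; 1 − a(z₀+z₁) = 1 − (0.022)(-1.720) = 1.0378; argument = -0.075 + (-1.720)/1.0378 = -1.7323 → -1.73.
α₁ = Φ(-1.73) = 0.0418; rank = round(100 × 0.0418) = 4; θ*₍4₎ = 0.45857.
Upper: z₀ + z₂ = 1.570; 1 − a(z₀+z₂) = 0.9655; argument = 1.5512 → 1.55; α₂ = 0.9394; rank = 94; θ*₍94₎ = 0.83937.

(0.45857, 0.83937)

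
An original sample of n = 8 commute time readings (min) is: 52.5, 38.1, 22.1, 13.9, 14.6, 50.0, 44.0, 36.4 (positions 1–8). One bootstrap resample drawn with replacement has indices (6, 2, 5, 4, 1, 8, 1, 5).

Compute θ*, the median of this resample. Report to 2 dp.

Resample values: 50.0, 38.1, 14.6, 13.9, 52.5, 36.4, 52.5, 14.6.
Sorted: 13.9, 14.6, 14.6, 36.4, 38.1, 50.0, 52.5, 52.5
Median = average of the two middle values = 37.25

θ* = 37.25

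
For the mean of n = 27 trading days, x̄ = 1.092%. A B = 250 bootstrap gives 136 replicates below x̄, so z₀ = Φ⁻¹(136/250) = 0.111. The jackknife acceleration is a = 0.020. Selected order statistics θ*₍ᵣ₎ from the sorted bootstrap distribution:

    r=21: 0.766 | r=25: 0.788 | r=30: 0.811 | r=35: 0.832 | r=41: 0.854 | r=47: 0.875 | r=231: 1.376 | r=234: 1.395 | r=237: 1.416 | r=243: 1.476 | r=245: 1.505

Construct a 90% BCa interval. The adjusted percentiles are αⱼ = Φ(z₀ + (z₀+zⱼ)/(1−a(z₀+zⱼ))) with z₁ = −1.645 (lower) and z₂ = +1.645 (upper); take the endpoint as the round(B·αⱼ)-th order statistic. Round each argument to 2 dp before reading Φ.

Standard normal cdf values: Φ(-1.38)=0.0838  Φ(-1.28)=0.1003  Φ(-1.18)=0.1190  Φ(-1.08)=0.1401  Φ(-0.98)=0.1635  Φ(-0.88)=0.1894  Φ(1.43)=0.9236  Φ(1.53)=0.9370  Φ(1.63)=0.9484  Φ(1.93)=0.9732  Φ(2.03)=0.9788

(0.766, 1.476)

Lower: z₀ + z₁ = 0.111 + (-1.645) = -1.534; 1 − a(z₀+z₁) = 1 − (0.020)(-1.534) = 1.0307; argument = 0.111 + (-1.534)/1.0307 = -1.3773 → -1.38.
α₁ = Φ(-1.38) = 0.0838; rank = round(250 × 0.0838) = 21; θ*₍21₎ = 0.766.
Upper: z₀ + z₂ = 1.756; 1 − a(z₀+z₂) = 0.9649; argument = 1.9309 → 1.93; α₂ = 0.9732; rank = 243; θ*₍243₎ = 1.476.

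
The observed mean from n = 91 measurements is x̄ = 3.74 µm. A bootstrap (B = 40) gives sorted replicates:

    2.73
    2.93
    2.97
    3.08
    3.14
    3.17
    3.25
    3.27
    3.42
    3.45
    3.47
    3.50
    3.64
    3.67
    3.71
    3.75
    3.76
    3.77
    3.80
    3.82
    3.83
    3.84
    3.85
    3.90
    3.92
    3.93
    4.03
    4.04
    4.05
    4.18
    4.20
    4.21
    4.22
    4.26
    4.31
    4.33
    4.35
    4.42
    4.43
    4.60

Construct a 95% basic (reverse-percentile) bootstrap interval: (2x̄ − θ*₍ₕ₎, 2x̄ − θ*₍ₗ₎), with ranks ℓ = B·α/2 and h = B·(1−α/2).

Percentile endpoints at ranks 1 and 39: θ*₍1₎ = 2.73, θ*₍39₎ = 4.43.
Basic interval reflects these around x̄:
  lower = 2 × 3.74 − 4.43 = 3.05
  upper = 2 × 3.74 − 2.73 = 4.75

(3.05, 4.75)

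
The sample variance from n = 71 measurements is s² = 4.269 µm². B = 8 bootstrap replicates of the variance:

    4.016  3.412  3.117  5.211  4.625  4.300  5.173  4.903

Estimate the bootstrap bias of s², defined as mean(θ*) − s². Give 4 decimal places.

mean(θ*) = (4.016 + 3.412 + 3.117 + 5.211 + 4.625 + 4.300 + 5.173 + 4.903) / 8 = 4.34462
bias = 4.34462 − 4.269

bias = +0.0756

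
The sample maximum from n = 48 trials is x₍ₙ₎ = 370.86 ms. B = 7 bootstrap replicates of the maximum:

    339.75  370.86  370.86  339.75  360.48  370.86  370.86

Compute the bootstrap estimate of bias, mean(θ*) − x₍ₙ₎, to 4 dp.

bias = −10.3714

mean(θ*) = (339.75 + 370.86 + 370.86 + 339.75 + 360.48 + 370.86 + 370.86) / 7 = 360.48857
bias = 360.48857 − 370.86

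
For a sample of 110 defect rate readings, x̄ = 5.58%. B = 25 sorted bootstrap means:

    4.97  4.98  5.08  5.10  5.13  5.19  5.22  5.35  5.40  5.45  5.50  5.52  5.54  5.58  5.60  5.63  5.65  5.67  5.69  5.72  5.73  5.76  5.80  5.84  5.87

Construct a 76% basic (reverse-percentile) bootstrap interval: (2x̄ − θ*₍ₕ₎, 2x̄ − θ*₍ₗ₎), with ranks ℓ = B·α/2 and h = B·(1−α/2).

Percentile endpoints at ranks 3 and 22: θ*₍3₎ = 5.08, θ*₍22₎ = 5.76.
Basic interval reflects these around x̄:
  lower = 2 × 5.58 − 5.76 = 5.40
  upper = 2 × 5.58 − 5.08 = 6.08

(5.40, 6.08)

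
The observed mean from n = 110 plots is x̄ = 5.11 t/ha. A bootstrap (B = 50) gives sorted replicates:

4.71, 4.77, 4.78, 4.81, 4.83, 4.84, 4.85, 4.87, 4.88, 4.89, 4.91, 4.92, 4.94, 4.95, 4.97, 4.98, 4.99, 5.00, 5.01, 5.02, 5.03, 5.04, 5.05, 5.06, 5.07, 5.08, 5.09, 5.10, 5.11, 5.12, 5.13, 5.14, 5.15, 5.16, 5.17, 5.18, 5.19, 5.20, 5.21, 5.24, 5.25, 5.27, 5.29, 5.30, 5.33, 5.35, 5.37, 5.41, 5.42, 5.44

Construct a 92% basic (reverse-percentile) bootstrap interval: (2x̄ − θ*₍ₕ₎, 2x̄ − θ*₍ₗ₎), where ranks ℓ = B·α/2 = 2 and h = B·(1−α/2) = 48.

(4.81, 5.45)

Percentile endpoints at ranks 2 and 48: θ*₍2₎ = 4.77, θ*₍48₎ = 5.41.
Basic interval reflects these around x̄:
  lower = 2 × 5.11 − 5.41 = 4.81
  upper = 2 × 5.11 − 4.77 = 5.45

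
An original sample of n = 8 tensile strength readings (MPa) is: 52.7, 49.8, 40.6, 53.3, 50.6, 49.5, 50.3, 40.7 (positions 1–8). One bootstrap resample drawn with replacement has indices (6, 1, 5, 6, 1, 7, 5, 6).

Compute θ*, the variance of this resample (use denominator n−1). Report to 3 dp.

Resample values: 49.5, 52.7, 50.6, 49.5, 52.7, 50.3, 50.6, 49.5.
Mean = 50.6750; sum of squared deviations = 12.4950
s² = 12.4950 / 7 = 1.7850

θ* = 1.785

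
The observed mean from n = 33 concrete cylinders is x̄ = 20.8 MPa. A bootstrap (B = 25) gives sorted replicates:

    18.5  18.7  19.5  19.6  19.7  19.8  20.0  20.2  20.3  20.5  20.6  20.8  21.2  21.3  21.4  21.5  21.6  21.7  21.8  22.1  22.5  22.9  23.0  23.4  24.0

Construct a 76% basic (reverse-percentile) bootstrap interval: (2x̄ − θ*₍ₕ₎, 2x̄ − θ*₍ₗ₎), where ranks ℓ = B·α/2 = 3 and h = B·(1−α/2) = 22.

Percentile endpoints at ranks 3 and 22: θ*₍3₎ = 19.5, θ*₍22₎ = 22.9.
Basic interval reflects these around x̄:
  lower = 2 × 20.8 − 22.9 = 18.7
  upper = 2 × 20.8 − 19.5 = 22.1

(18.7, 22.1)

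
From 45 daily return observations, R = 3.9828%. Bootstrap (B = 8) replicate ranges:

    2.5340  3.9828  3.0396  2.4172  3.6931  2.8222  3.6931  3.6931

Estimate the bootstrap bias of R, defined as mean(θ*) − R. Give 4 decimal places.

mean(θ*) = (2.5340 + 3.9828 + 3.0396 + 2.4172 + 3.6931 + 2.8222 + 3.6931 + 3.6931) / 8 = 3.23439
bias = 3.23439 − 3.9828

bias = −0.7484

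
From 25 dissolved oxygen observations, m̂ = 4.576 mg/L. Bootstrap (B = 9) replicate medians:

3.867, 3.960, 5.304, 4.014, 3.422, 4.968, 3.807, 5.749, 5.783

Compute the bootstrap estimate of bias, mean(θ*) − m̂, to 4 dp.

mean(θ*) = (3.867 + 3.960 + 5.304 + 4.014 + 3.422 + 4.968 + 3.807 + 5.749 + 5.783) / 9 = 4.54156
bias = 4.54156 − 4.576

bias = −0.0344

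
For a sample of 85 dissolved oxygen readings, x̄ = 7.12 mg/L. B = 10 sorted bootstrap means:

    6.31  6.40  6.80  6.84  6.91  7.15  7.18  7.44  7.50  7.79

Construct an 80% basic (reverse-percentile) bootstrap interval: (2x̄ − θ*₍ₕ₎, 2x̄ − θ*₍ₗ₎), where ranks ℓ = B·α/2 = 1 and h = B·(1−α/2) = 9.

Percentile endpoints at ranks 1 and 9: θ*₍1₎ = 6.31, θ*₍9₎ = 7.50.
Basic interval reflects these around x̄:
  lower = 2 × 7.12 − 7.50 = 6.74
  upper = 2 × 7.12 − 6.31 = 7.93

(6.74, 7.93)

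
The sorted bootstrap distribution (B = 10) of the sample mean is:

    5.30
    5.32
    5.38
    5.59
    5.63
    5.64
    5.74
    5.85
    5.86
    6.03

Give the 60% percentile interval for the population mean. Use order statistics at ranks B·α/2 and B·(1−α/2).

(5.32, 5.85)

α = 0.40; lower rank = 10 × 0.200 = 2; upper rank = 10 × 0.800 = 8.
The 2nd smallest replicate is 5.32; the 8th is 5.85.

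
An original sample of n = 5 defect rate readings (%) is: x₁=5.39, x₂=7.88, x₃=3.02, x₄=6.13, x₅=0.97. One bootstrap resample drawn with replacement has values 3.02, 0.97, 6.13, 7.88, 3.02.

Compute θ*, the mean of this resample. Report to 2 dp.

θ* = 4.20

Mean = (3.02 + 0.97 + 6.13 + 7.88 + 3.02) / 5 = 21.020 / 5 = 4.20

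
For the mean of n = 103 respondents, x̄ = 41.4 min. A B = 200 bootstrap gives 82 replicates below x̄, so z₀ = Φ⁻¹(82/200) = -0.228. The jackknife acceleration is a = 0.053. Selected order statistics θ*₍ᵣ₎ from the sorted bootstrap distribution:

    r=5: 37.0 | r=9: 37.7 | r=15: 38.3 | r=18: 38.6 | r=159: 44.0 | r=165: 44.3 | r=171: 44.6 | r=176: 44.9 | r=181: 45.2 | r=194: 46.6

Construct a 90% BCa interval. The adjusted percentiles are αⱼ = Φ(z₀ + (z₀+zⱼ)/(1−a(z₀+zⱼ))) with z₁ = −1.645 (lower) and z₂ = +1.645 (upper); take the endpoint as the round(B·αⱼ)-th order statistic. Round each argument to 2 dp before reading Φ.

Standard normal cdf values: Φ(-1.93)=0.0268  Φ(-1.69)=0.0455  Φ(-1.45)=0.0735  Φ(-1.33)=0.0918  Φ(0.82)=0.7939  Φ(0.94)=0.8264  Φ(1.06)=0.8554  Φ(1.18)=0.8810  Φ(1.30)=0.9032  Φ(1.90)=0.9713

(37.0, 45.2)

Lower: z₀ + z₁ = -0.228 + (-1.645) = -1.873; 1 − a(z₀+z₁) = 1 − (0.053)(-1.873) = 1.0993; argument = -0.228 + (-1.873)/1.0993 = -1.9319 → -1.93.
α₁ = Φ(-1.93) = 0.0268; rank = round(200 × 0.0268) = 5; θ*₍5₎ = 37.0.
Upper: z₀ + z₂ = 1.417; 1 − a(z₀+z₂) = 0.9249; argument = 1.3041 → 1.30; α₂ = 0.9032; rank = 181; θ*₍181₎ = 45.2.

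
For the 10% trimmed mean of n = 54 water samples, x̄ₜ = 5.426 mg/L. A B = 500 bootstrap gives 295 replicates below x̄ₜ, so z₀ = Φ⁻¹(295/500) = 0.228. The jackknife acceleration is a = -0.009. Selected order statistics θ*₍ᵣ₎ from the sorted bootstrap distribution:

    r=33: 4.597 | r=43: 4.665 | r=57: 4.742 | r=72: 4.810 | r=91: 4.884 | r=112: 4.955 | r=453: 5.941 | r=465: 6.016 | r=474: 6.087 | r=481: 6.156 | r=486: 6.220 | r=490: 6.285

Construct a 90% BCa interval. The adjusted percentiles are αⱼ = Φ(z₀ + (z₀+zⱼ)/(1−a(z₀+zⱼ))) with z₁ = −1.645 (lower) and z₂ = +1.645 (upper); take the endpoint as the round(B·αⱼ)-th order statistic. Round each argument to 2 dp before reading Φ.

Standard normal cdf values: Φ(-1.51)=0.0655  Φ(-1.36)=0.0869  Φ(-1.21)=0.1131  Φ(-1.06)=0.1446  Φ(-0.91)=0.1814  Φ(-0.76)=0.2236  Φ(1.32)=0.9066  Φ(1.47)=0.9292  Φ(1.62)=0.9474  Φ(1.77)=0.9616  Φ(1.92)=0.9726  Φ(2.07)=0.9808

(4.742, 6.285)

Lower: z₀ + z₁ = 0.228 + (-1.645) = -1.417; 1 − a(z₀+z₁) = 1 − (-0.009)(-1.417) = 0.9872; argument = 0.228 + (-1.417)/0.9872 = -1.2073 → -1.21.
α₁ = Φ(-1.21) = 0.1131; rank = round(500 × 0.1131) = 57; θ*₍57₎ = 4.742.
Upper: z₀ + z₂ = 1.873; 1 − a(z₀+z₂) = 1.0169; argument = 2.0700 → 2.07; α₂ = 0.9808; rank = 490; θ*₍490₎ = 6.285.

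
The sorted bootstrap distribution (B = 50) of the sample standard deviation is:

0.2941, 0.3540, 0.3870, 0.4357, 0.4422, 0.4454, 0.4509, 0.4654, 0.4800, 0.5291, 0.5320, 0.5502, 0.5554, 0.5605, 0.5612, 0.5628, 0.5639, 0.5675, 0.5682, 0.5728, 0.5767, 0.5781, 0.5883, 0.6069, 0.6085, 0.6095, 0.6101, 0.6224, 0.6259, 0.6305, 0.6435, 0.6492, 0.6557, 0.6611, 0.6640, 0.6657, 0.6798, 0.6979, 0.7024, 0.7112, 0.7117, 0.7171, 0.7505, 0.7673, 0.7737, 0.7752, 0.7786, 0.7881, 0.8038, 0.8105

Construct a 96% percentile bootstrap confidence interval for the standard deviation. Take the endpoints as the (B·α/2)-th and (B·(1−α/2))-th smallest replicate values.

α = 0.04; lower rank = 50 × 0.020 = 1; upper rank = 50 × 0.980 = 49.
The 1st smallest replicate is 0.2941; the 49th is 0.8038.

(0.2941, 0.8038)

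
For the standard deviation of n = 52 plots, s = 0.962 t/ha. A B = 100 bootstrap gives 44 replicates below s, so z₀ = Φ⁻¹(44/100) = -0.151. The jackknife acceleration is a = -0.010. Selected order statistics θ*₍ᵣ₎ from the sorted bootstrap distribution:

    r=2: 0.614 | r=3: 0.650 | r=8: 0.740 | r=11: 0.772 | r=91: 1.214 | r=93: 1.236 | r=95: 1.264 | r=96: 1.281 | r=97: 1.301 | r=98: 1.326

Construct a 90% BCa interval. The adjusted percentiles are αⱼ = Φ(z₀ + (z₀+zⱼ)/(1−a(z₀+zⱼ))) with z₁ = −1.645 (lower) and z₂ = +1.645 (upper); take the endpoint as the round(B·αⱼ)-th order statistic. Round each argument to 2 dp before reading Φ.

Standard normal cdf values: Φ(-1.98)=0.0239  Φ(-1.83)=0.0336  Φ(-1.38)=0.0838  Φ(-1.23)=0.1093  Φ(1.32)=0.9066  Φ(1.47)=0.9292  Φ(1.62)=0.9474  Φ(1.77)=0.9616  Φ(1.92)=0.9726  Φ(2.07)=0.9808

(0.614, 1.214)

Lower: z₀ + z₁ = -0.151 + (-1.645) = -1.796; 1 − a(z₀+z₁) = 1 − (-0.010)(-1.796) = 0.9820; argument = -0.151 + (-1.796)/0.9820 = -1.9798 → -1.98.
α₁ = Φ(-1.98) = 0.0239; rank = round(100 × 0.0239) = 2; θ*₍2₎ = 0.614.
Upper: z₀ + z₂ = 1.494; 1 − a(z₀+z₂) = 1.0149; argument = 1.3210 → 1.32; α₂ = 0.9066; rank = 91; θ*₍91₎ = 1.214.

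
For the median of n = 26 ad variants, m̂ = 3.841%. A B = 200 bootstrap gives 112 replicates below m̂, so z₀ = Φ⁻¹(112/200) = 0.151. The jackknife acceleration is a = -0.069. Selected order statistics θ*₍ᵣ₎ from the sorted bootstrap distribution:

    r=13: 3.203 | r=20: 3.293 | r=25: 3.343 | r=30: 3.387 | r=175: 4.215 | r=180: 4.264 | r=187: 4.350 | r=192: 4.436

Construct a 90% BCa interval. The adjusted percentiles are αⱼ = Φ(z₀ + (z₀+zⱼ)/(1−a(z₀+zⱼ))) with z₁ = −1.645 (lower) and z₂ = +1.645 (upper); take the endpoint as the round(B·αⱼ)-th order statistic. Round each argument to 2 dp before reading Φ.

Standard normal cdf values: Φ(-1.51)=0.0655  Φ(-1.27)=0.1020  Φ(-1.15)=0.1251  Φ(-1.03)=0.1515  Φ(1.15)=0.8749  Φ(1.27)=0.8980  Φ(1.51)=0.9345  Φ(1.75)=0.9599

(3.203, 4.436)

Lower: z₀ + z₁ = 0.151 + (-1.645) = -1.494; 1 − a(z₀+z₁) = 1 − (-0.069)(-1.494) = 0.8969; argument = 0.151 + (-1.494)/0.8969 = -1.5147 → -1.51.
α₁ = Φ(-1.51) = 0.0655; rank = round(200 × 0.0655) = 13; θ*₍13₎ = 3.203.
Upper: z₀ + z₂ = 1.796; 1 − a(z₀+z₂) = 1.1239; argument = 1.7490 → 1.75; α₂ = 0.9599; rank = 192; θ*₍192₎ = 4.436.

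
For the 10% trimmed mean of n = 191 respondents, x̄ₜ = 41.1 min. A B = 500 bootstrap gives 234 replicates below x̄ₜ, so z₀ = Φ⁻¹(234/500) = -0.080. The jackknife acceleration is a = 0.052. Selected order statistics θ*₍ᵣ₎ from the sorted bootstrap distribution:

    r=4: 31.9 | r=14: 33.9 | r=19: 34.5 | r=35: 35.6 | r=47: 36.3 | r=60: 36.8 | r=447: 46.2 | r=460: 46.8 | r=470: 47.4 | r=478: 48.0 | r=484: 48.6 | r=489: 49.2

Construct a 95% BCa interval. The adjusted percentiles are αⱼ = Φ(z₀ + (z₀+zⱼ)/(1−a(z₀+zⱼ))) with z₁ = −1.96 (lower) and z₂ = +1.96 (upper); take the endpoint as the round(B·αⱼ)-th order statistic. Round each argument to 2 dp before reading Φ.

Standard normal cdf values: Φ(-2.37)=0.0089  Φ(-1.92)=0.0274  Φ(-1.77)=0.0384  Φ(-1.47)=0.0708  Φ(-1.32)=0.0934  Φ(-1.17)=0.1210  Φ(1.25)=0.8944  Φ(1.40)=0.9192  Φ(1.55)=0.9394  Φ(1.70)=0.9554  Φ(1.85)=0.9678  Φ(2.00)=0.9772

Lower: z₀ + z₁ = -0.080 + (-1.960) = -2.040; 1 − a(z₀+z₁) = 1 − (0.052)(-2.040) = 1.1061; argument = -0.080 + (-2.040)/1.1061 = -1.9244 → -1.92.
α₁ = Φ(-1.92) = 0.0274; rank = round(500 × 0.0274) = 14; θ*₍14₎ = 33.9.
Upper: z₀ + z₂ = 1.880; 1 − a(z₀+z₂) = 0.9022; argument = 2.0037 → 2.00; α₂ = 0.9772; rank = 489; θ*₍489₎ = 49.2.

(33.9, 49.2)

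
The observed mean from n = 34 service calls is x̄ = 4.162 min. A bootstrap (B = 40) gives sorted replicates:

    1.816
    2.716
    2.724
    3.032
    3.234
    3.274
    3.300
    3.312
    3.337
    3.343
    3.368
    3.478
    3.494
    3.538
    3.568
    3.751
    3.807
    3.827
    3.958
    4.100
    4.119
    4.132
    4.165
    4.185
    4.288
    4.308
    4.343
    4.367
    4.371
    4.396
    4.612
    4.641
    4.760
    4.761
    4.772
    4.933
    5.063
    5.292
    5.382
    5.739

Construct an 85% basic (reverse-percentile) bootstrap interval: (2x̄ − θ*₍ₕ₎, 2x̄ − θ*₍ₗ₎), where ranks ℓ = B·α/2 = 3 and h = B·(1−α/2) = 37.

(3.261, 5.600)

Percentile endpoints at ranks 3 and 37: θ*₍3₎ = 2.724, θ*₍37₎ = 5.063.
Basic interval reflects these around x̄:
  lower = 2 × 4.162 − 5.063 = 3.261
  upper = 2 × 4.162 − 2.724 = 5.600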